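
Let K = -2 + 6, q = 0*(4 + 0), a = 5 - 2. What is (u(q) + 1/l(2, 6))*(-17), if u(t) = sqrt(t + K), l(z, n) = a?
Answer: -119/3 ≈ -39.667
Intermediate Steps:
a = 3
l(z, n) = 3
q = 0 (q = 0*4 = 0)
K = 4
u(t) = sqrt(4 + t) (u(t) = sqrt(t + 4) = sqrt(4 + t))
(u(q) + 1/l(2, 6))*(-17) = (sqrt(4 + 0) + 1/3)*(-17) = (sqrt(4) + 1/3)*(-17) = (2 + 1/3)*(-17) = (7/3)*(-17) = -119/3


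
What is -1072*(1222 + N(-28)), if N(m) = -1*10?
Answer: -1299264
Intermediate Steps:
N(m) = -10
-1072*(1222 + N(-28)) = -1072*(1222 - 10) = -1072*1212 = -1299264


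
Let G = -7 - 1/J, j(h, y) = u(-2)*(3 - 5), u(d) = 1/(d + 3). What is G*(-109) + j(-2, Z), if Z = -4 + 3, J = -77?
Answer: 58488/77 ≈ 759.58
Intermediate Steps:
u(d) = 1/(3 + d)
Z = -1
j(h, y) = -2 (j(h, y) = (3 - 5)/(3 - 2) = -2/1 = 1*(-2) = -2)
G = -538/77 (G = -7 - 1/(-77) = -7 - 1*(-1/77) = -7 + 1/77 = -538/77 ≈ -6.9870)
G*(-109) + j(-2, Z) = -538/77*(-109) - 2 = 58642/77 - 2 = 58488/77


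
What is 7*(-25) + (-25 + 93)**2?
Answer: 4449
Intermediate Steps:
7*(-25) + (-25 + 93)**2 = -175 + 68**2 = -175 + 4624 = 4449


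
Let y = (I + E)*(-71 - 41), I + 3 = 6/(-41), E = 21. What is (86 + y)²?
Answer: 6155657764/1681 ≈ 3.6619e+6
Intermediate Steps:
I = -129/41 (I = -3 + 6/(-41) = -3 + 6*(-1/41) = -3 - 6/41 = -129/41 ≈ -3.1463)
y = -81984/41 (y = (-129/41 + 21)*(-71 - 41) = (732/41)*(-112) = -81984/41 ≈ -1999.6)
(86 + y)² = (86 - 81984/41)² = (-78458/41)² = 6155657764/1681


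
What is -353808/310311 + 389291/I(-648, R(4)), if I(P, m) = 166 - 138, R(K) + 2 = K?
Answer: 71011977/5108 ≈ 13902.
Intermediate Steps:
R(K) = -2 + K
I(P, m) = 28
-353808/310311 + 389291/I(-648, R(4)) = -353808/310311 + 389291/28 = -353808*1/310311 + 389291*(1/28) = -1456/1277 + 55613/4 = 71011977/5108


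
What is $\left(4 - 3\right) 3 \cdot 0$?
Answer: $0$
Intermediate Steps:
$\left(4 - 3\right) 3 \cdot 0 = 1 \cdot 3 \cdot 0 = 3 \cdot 0 = 0$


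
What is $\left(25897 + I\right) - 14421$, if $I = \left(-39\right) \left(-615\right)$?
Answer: $35461$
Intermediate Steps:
$I = 23985$
$\left(25897 + I\right) - 14421 = \left(25897 + 23985\right) - 14421 = 49882 - 14421 = 35461$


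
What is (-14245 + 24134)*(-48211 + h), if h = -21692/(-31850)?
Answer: -7592273114481/15925 ≈ -4.7675e+8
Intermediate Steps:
h = 10846/15925 (h = -21692*(-1/31850) = 10846/15925 ≈ 0.68107)
(-14245 + 24134)*(-48211 + h) = (-14245 + 24134)*(-48211 + 10846/15925) = 9889*(-767749329/15925) = -7592273114481/15925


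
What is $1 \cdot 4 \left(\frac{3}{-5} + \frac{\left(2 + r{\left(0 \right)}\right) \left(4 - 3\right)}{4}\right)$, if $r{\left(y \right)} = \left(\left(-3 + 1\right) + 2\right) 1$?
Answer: $- \frac{2}{5} \approx -0.4$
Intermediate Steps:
$r{\left(y \right)} = 0$ ($r{\left(y \right)} = \left(-2 + 2\right) 1 = 0 \cdot 1 = 0$)
$1 \cdot 4 \left(\frac{3}{-5} + \frac{\left(2 + r{\left(0 \right)}\right) \left(4 - 3\right)}{4}\right) = 1 \cdot 4 \left(\frac{3}{-5} + \frac{\left(2 + 0\right) \left(4 - 3\right)}{4}\right) = 4 \left(3 \left(- \frac{1}{5}\right) + 2 \cdot 1 \cdot \frac{1}{4}\right) = 4 \left(- \frac{3}{5} + 2 \cdot \frac{1}{4}\right) = 4 \left(- \frac{3}{5} + \frac{1}{2}\right) = 4 \left(- \frac{1}{10}\right) = - \frac{2}{5}$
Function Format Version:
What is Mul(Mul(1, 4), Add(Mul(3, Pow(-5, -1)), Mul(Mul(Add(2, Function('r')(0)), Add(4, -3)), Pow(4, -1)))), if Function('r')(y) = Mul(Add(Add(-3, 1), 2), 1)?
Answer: Rational(-2, 5) ≈ -0.40000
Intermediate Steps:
Function('r')(y) = 0 (Function('r')(y) = Mul(Add(-2, 2), 1) = Mul(0, 1) = 0)
Mul(Mul(1, 4), Add(Mul(3, Pow(-5, -1)), Mul(Mul(Add(2, Function('r')(0)), Add(4, -3)), Pow(4, -1)))) = Mul(Mul(1, 4), Add(Mul(3, Pow(-5, -1)), Mul(Mul(Add(2, 0), Add(4, -3)), Pow(4, -1)))) = Mul(4, Add(Mul(3, Rational(-1, 5)), Mul(Mul(2, 1), Rational(1, 4)))) = Mul(4, Add(Rational(-3, 5), Mul(2, Rational(1, 4)))) = Mul(4, Add(Rational(-3, 5), Rational(1, 2))) = Mul(4, Rational(-1, 10)) = Rational(-2, 5)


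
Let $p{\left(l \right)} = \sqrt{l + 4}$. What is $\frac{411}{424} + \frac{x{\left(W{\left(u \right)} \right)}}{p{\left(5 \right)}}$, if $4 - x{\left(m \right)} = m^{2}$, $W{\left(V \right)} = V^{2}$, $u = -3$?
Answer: $- \frac{31415}{1272} \approx -24.697$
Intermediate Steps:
$p{\left(l \right)} = \sqrt{4 + l}$
$x{\left(m \right)} = 4 - m^{2}$
$\frac{411}{424} + \frac{x{\left(W{\left(u \right)} \right)}}{p{\left(5 \right)}} = \frac{411}{424} + \frac{4 - \left(\left(-3\right)^{2}\right)^{2}}{\sqrt{4 + 5}} = 411 \cdot \frac{1}{424} + \frac{4 - 9^{2}}{\sqrt{9}} = \frac{411}{424} + \frac{4 - 81}{3} = \frac{411}{424} + \left(4 - 81\right) \frac{1}{3} = \frac{411}{424} - \frac{77}{3} = - \frac{31415}{1272}$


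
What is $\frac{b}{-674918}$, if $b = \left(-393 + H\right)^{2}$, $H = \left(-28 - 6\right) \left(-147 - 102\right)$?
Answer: $- \frac{65173329}{674918} \approx -96.565$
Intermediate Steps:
$H = 8466$ ($H = \left(-34\right) \left(-249\right) = 8466$)
$b = 65173329$ ($b = \left(-393 + 8466\right)^{2} = 8073^{2} = 65173329$)
$\frac{b}{-674918} = \frac{65173329}{-674918} = 65173329 \left(- \frac{1}{674918}\right) = - \frac{65173329}{674918}$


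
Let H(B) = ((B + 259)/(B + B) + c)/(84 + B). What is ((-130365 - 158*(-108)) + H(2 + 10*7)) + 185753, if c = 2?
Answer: 1627562347/22464 ≈ 72452.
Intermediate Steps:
H(B) = (2 + (259 + B)/(2*B))/(84 + B) (H(B) = ((B + 259)/(B + B) + 2)/(84 + B) = ((259 + B)/((2*B)) + 2)/(84 + B) = ((259 + B)*(1/(2*B)) + 2)/(84 + B) = ((259 + B)/(2*B) + 2)/(84 + B) = (2 + (259 + B)/(2*B))/(84 + B))
((-130365 - 158*(-108)) + H(2 + 10*7)) + 185753 = ((-130365 - 158*(-108)) + (259 + 5*(2 + 10*7))/(2*(2 + 10*7)*(84 + (2 + 10*7)))) + 185753 = ((-130365 + 17064) + (259 + 5*(2 + 70))/(2*(2 + 70)*(84 + (2 + 70)))) + 185753 = (-113301 + (½)*(259 + 5*72)/(72*(84 + 72))) + 185753 = (-113301 + (½)*(1/72)*(259 + 360)/156) + 185753 = (-113301 + (½)*(1/72)*(1/156)*619) + 185753 = (-113301 + 619/22464) + 185753 = -2545193045/22464 + 185753 = 1627562347/22464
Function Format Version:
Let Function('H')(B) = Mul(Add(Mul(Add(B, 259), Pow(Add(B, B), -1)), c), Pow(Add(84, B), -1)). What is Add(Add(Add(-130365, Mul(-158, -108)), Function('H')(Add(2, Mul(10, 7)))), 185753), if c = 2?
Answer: Rational(1627562347, 22464) ≈ 72452.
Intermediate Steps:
Function('H')(B) = Mul(Pow(Add(84, B), -1), Add(2, Mul(Rational(1, 2), Pow(B, -1), Add(259, B)))) (Function('H')(B) = Mul(Add(Mul(Add(B, 259), Pow(Add(B, B), -1)), 2), Pow(Add(84, B), -1)) = Mul(Add(Mul(Add(259, B), Pow(Mul(2, B), -1)), 2), Pow(Add(84, B), -1)) = Mul(Add(Mul(Add(259, B), Mul(Rational(1, 2), Pow(B, -1))), 2), Pow(Add(84, B), -1)) = Mul(Add(Mul(Rational(1, 2), Pow(B, -1), Add(259, B)), 2), Pow(Add(84, B), -1)) = Mul(Add(2, Mul(Rational(1, 2), Pow(B, -1), Add(259, B))), Pow(Add(84, B), -1)) = Mul(Pow(Add(84, B), -1), Add(2, Mul(Rational(1, 2), Pow(B, -1), Add(259, B)))))
Add(Add(Add(-130365, Mul(-158, -108)), Function('H')(Add(2, Mul(10, 7)))), 185753) = Add(Add(Add(-130365, Mul(-158, -108)), Mul(Rational(1, 2), Pow(Add(2, Mul(10, 7)), -1), Pow(Add(84, Add(2, Mul(10, 7))), -1), Add(259, Mul(5, Add(2, Mul(10, 7)))))), 185753) = Add(Add(Add(-130365, 17064), Mul(Rational(1, 2), Pow(Add(2, 70), -1), Pow(Add(84, Add(2, 70)), -1), Add(259, Mul(5, Add(2, 70))))), 185753) = Add(Add(-113301, Mul(Rational(1, 2), Pow(72, -1), Pow(Add(84, 72), -1), Add(259, Mul(5, 72)))), 185753) = Add(Add(-113301, Mul(Rational(1, 2), Rational(1, 72), Pow(156, -1), Add(259, 360))), 185753) = Add(Add(-113301, Mul(Rational(1, 2), Rational(1, 72), Rational(1, 156), 619)), 185753) = Add(Add(-113301, Rational(619, 22464)), 185753) = Add(Rational(-2545193045, 22464), 185753) = Rational(1627562347, 22464)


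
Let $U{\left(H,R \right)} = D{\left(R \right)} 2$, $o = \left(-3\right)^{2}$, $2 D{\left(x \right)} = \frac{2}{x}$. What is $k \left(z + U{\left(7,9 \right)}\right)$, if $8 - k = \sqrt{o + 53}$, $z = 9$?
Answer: $\frac{664}{9} - \frac{83 \sqrt{62}}{9} \approx 1.1619$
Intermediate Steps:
$D{\left(x \right)} = \frac{1}{x}$ ($D{\left(x \right)} = \frac{2 \frac{1}{x}}{2} = \frac{1}{x}$)
$o = 9$
$U{\left(H,R \right)} = \frac{2}{R}$ ($U{\left(H,R \right)} = \frac{1}{R} 2 = \frac{2}{R}$)
$k = 8 - \sqrt{62}$ ($k = 8 - \sqrt{9 + 53} = 8 - \sqrt{62} \approx 0.12599$)
$k \left(z + U{\left(7,9 \right)}\right) = \left(8 - \sqrt{62}\right) \left(9 + \frac{2}{9}\right) = \left(8 - \sqrt{62}\right) \frac{83}{9} = \frac{664}{9} - \frac{83 \sqrt{62}}{9}$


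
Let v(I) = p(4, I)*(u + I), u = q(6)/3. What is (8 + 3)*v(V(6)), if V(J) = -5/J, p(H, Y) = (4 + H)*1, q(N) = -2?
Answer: -132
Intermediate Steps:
p(H, Y) = 4 + H
u = -⅔ (u = -2/3 = -2*⅓ = -⅔ ≈ -0.66667)
v(I) = -16/3 + 8*I (v(I) = (4 + 4)*(-⅔ + I) = 8*(-⅔ + I) = -16/3 + 8*I)
(8 + 3)*v(V(6)) = (8 + 3)*(-16/3 + 8*(-5/6)) = 11*(-16/3 + 8*(-5*⅙)) = 11*(-16/3 + 8*(-⅚)) = 11*(-16/3 - 20/3) = 11*(-12) = -132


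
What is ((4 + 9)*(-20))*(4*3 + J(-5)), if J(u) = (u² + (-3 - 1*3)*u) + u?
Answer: -16120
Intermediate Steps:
J(u) = u² - 5*u (J(u) = (u² + (-3 - 3)*u) + u = (u² - 6*u) + u = u² - 5*u)
((4 + 9)*(-20))*(4*3 + J(-5)) = ((4 + 9)*(-20))*(4*3 - 5*(-5 - 5)) = (13*(-20))*(12 - 5*(-10)) = -260*(12 + 50) = -260*62 = -16120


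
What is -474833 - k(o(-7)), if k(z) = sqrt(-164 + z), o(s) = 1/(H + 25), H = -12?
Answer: -474833 - I*sqrt(27703)/13 ≈ -4.7483e+5 - 12.803*I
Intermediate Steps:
o(s) = 1/13 (o(s) = 1/(-12 + 25) = 1/13)
-474833 - k(o(-7)) = -474833 - sqrt(-164 + 1/13) = -474833 - sqrt(-2131/13) = -474833 - I*sqrt(27703)/13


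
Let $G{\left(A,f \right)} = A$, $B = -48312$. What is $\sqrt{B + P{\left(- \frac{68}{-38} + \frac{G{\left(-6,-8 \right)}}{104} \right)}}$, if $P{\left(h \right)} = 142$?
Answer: $i \sqrt{48170} \approx 219.48 i$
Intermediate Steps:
$\sqrt{B + P{\left(- \frac{68}{-38} + \frac{G{\left(-6,-8 \right)}}{104} \right)}} = \sqrt{-48312 + 142} = \sqrt{-48170} = i \sqrt{48170}$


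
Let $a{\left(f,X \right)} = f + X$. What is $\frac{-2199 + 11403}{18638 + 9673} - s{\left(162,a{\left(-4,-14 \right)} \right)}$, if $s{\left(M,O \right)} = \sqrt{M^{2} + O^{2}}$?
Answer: $\frac{3068}{9437} - 18 \sqrt{82} \approx -162.67$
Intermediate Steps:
$a{\left(f,X \right)} = X + f$
$\frac{-2199 + 11403}{18638 + 9673} - s{\left(162,a{\left(-4,-14 \right)} \right)} = \frac{-2199 + 11403}{18638 + 9673} - \sqrt{162^{2} + \left(-14 - 4\right)^{2}} = \frac{9204}{28311} - \sqrt{26244 + \left(-18\right)^{2}} = 9204 \cdot \frac{1}{28311} - \sqrt{26244 + 324} = \frac{3068}{9437} - \sqrt{26568} = \frac{3068}{9437} - 18 \sqrt{82}$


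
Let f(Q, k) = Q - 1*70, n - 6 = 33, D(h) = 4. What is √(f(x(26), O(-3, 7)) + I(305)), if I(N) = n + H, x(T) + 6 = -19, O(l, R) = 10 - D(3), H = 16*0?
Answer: 2*I*√14 ≈ 7.4833*I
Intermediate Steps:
H = 0
n = 39 (n = 6 + 33 = 39)
O(l, R) = 6 (O(l, R) = 10 - 1*4 = 10 - 4 = 6)
x(T) = -25 (x(T) = -6 - 19 = -25)
I(N) = 39 (I(N) = 39 + 0 = 39)
f(Q, k) = -70 + Q (f(Q, k) = Q - 70 = -70 + Q)
√(f(x(26), O(-3, 7)) + I(305)) = √((-70 - 25) + 39) = √(-95 + 39) = √(-56) = 2*I*√14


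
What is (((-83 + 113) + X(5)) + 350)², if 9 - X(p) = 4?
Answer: 148225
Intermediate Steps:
X(p) = 5 (X(p) = 9 - 1*4 = 9 - 4 = 5)
(((-83 + 113) + X(5)) + 350)² = (((-83 + 113) + 5) + 350)² = ((30 + 5) + 350)² = (35 + 350)² = 385² = 148225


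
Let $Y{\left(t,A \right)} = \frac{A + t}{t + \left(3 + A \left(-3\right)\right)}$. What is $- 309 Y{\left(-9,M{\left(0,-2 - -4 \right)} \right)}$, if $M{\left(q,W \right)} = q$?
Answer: $- \frac{927}{2} \approx -463.5$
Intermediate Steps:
$Y{\left(t,A \right)} = \frac{A + t}{3 + t - 3 A}$ ($Y{\left(t,A \right)} = \frac{A + t}{t - \left(-3 + 3 A\right)} = \frac{A + t}{3 + t - 3 A}$)
$- 309 Y{\left(-9,M{\left(0,-2 - -4 \right)} \right)} = - 309 \frac{0 - 9}{3 - 9 - 0} = - 309 \frac{1}{3 - 9 + 0} \left(-9\right) = - 309 \frac{1}{-6} \left(-9\right) = - 309 \left(\left(- \frac{1}{6}\right) \left(-9\right)\right) = \left(-309\right) \frac{3}{2} = - \frac{927}{2}$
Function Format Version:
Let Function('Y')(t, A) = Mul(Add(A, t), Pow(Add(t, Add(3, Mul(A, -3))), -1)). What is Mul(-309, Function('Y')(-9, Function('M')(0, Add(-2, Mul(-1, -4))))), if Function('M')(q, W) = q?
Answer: Rational(-927, 2) ≈ -463.50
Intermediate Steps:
Function('Y')(t, A) = Mul(Pow(Add(3, t, Mul(-3, A)), -1), Add(A, t)) (Function('Y')(t, A) = Mul(Add(A, t), Pow(Add(t, Add(3, Mul(-3, A))), -1)) = Mul(Add(A, t), Pow(Add(3, t, Mul(-3, A)), -1)) = Mul(Pow(Add(3, t, Mul(-3, A)), -1), Add(A, t)))
Mul(-309, Function('Y')(-9, Function('M')(0, Add(-2, Mul(-1, -4))))) = Mul(-309, Mul(Pow(Add(3, -9, Mul(-3, 0)), -1), Add(0, -9))) = Mul(-309, Mul(Pow(Add(3, -9, 0), -1), -9)) = Mul(-309, Mul(Pow(-6, -1), -9)) = Mul(-309, Mul(Rational(-1, 6), -9)) = Mul(-309, Rational(3, 2)) = Rational(-927, 2)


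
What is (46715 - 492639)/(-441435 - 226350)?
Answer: 445924/667785 ≈ 0.66777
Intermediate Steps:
(46715 - 492639)/(-441435 - 226350) = -445924/(-667785) = -445924*(-1/667785) = 445924/667785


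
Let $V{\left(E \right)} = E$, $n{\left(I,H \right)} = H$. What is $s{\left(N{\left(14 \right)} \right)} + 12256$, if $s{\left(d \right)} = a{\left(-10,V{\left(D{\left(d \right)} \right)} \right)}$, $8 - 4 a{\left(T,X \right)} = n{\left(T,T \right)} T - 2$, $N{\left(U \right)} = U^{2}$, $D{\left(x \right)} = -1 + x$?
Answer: $\frac{24467}{2} \approx 12234.0$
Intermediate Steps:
$a{\left(T,X \right)} = \frac{5}{2} - \frac{T^{2}}{4}$ ($a{\left(T,X \right)} = 2 - \frac{T T - 2}{4} = 2 - \frac{T^{2} - 2}{4} = 2 - \frac{-2 + T^{2}}{4} = 2 - \left(- \frac{1}{2} + \frac{T^{2}}{4}\right) = \frac{5}{2} - \frac{T^{2}}{4}$)
$s{\left(d \right)} = - \frac{45}{2}$ ($s{\left(d \right)} = \frac{5}{2} - \frac{\left(-10\right)^{2}}{4} = \frac{5}{2} - 25 = - \frac{45}{2}$)
$s{\left(N{\left(14 \right)} \right)} + 12256 = - \frac{45}{2} + 12256 = \frac{24467}{2}$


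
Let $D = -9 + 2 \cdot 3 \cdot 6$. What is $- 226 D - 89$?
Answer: $-6191$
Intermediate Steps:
$D = 27$ ($D = -9 + 2 \cdot 18 = -9 + 36 = 27$)
$- 226 D - 89 = \left(-226\right) 27 - 89 = -6102 - 89 = -6191$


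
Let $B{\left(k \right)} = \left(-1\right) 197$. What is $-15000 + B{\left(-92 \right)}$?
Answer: $-15197$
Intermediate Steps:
$B{\left(k \right)} = -197$
$-15000 + B{\left(-92 \right)} = -15000 - 197 = -15197$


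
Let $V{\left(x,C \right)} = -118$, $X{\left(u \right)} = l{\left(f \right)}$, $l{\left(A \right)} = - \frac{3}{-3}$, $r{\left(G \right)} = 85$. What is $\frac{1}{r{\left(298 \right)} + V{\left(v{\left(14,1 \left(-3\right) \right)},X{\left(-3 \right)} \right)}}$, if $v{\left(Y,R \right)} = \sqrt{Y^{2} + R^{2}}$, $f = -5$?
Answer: $- \frac{1}{33} \approx -0.030303$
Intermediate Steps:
$v{\left(Y,R \right)} = \sqrt{R^{2} + Y^{2}}$
$l{\left(A \right)} = 1$ ($l{\left(A \right)} = \left(-3\right) \left(- \frac{1}{3}\right) = 1$)
$X{\left(u \right)} = 1$
$\frac{1}{r{\left(298 \right)} + V{\left(v{\left(14,1 \left(-3\right) \right)},X{\left(-3 \right)} \right)}} = \frac{1}{85 - 118} = \frac{1}{-33} = - \frac{1}{33}$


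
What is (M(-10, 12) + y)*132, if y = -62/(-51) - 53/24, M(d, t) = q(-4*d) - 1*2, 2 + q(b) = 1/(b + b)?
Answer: -223509/340 ≈ -657.38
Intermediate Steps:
q(b) = -2 + 1/(2*b) (q(b) = -2 + 1/(b + b) = -2 + 1/(2*b))
M(d, t) = -4 - 1/(8*d) (M(d, t) = (-2 + 1/(2*((-4*d)))) - 1*2 = (-2 + (-1/(4*d))/2) - 2 = (-2 - 1/(8*d)) - 2 = -4 - 1/(8*d))
y = -135/136 (y = -62*(-1/51) - 53*1/24 = 62/51 - 53/24 = -135/136 ≈ -0.99265)
(M(-10, 12) + y)*132 = ((-4 - ⅛/(-10)) - 135/136)*132 = ((-4 - ⅛*(-⅒)) - 135/136)*132 = ((-4 + 1/80) - 135/136)*132 = (-319/80 - 135/136)*132 = -6773/1360*132 = -223509/340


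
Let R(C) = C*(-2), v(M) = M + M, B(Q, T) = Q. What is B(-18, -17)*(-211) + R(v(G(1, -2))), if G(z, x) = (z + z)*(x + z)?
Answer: 3806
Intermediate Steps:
G(z, x) = 2*z*(x + z) (G(z, x) = (2*z)*(x + z) = 2*z*(x + z))
v(M) = 2*M
R(C) = -2*C
B(-18, -17)*(-211) + R(v(G(1, -2))) = -18*(-211) - 4*2*1*(-2 + 1) = 3798 - 4*2*1*(-1) = 3798 - 4*(-2) = 3798 - 2*(-4) = 3798 + 8 = 3806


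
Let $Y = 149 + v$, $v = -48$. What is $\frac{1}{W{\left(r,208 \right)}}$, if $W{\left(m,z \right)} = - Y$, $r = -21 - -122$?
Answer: $- \frac{1}{101} \approx -0.009901$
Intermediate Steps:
$r = 101$ ($r = -21 + 122 = 101$)
$Y = 101$ ($Y = 149 - 48 = 101$)
$W{\left(m,z \right)} = -101$ ($W{\left(m,z \right)} = \left(-1\right) 101 = -101$)
$\frac{1}{W{\left(r,208 \right)}} = \frac{1}{-101} = - \frac{1}{101}$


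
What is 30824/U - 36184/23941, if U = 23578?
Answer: -57594484/282240449 ≈ -0.20406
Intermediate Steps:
30824/U - 36184/23941 = 30824/23578 - 36184/23941 = 30824*(1/23578) - 36184*1/23941 = 15412/11789 - 36184/23941 = -57594484/282240449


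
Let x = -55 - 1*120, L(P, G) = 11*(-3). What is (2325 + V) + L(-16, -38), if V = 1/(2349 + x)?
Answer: 4982809/2174 ≈ 2292.0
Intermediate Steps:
L(P, G) = -33
x = -175 (x = -55 - 120 = -175)
V = 1/2174 (V = 1/(2349 - 175) = 1/2174 ≈ 0.00045998)
(2325 + V) + L(-16, -38) = (2325 + 1/2174) - 33 = 5054551/2174 - 33 = 4982809/2174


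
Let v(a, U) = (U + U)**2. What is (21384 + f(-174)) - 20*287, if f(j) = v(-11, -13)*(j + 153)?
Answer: 1448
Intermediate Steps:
v(a, U) = 4*U**2 (v(a, U) = (2*U)**2 = 4*U**2)
f(j) = 103428 + 676*j (f(j) = (4*(-13)**2)*(j + 153) = (4*169)*(153 + j) = 676*(153 + j) = 103428 + 676*j)
(21384 + f(-174)) - 20*287 = (21384 + (103428 + 676*(-174))) - 20*287 = (21384 + (103428 - 117624)) - 5740 = (21384 - 14196) - 5740 = 7188 - 5740 = 1448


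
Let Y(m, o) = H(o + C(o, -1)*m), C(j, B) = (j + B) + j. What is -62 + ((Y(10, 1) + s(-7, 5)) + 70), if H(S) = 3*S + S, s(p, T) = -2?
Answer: 50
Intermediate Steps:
C(j, B) = B + 2*j (C(j, B) = (B + j) + j = B + 2*j)
H(S) = 4*S
Y(m, o) = 4*o + 4*m*(-1 + 2*o) (Y(m, o) = 4*(o + (-1 + 2*o)*m) = 4*(o + m*(-1 + 2*o)) = 4*o + 4*m*(-1 + 2*o))
-62 + ((Y(10, 1) + s(-7, 5)) + 70) = -62 + (((4*1 + 4*10*(-1 + 2*1)) - 2) + 70) = -62 + (((4 + 4*10*(-1 + 2)) - 2) + 70) = -62 + (((4 + 4*10*1) - 2) + 70) = -62 + (((4 + 40) - 2) + 70) = -62 + ((44 - 2) + 70) = -62 + (42 + 70) = -62 + 112 = 50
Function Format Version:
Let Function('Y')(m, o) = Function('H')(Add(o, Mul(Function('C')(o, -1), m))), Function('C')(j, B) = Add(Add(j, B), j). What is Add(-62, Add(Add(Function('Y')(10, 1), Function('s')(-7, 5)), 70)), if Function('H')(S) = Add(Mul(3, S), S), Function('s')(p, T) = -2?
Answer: 50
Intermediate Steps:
Function('C')(j, B) = Add(B, Mul(2, j)) (Function('C')(j, B) = Add(Add(B, j), j) = Add(B, Mul(2, j)))
Function('H')(S) = Mul(4, S)
Function('Y')(m, o) = Add(Mul(4, o), Mul(4, m, Add(-1, Mul(2, o)))) (Function('Y')(m, o) = Mul(4, Add(o, Mul(Add(-1, Mul(2, o)), m))) = Mul(4, Add(o, Mul(m, Add(-1, Mul(2, o))))) = Add(Mul(4, o), Mul(4, m, Add(-1, Mul(2, o)))))
Add(-62, Add(Add(Function('Y')(10, 1), Function('s')(-7, 5)), 70)) = Add(-62, Add(Add(Add(Mul(4, 1), Mul(4, 10, Add(-1, Mul(2, 1)))), -2), 70)) = Add(-62, Add(Add(Add(4, Mul(4, 10, Add(-1, 2))), -2), 70)) = Add(-62, Add(Add(Add(4, Mul(4, 10, 1)), -2), 70)) = Add(-62, Add(Add(Add(4, 40), -2), 70)) = Add(-62, Add(Add(44, -2), 70)) = Add(-62, Add(42, 70)) = Add(-62, 112) = 50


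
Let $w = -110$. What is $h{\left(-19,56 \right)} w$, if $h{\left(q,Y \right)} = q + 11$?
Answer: $880$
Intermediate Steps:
$h{\left(q,Y \right)} = 11 + q$
$h{\left(-19,56 \right)} w = \left(11 - 19\right) \left(-110\right) = \left(-8\right) \left(-110\right) = 880$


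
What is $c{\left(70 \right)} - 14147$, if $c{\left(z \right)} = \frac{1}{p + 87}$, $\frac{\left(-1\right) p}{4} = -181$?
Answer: $- \frac{11473216}{811} \approx -14147.0$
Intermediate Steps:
$p = 724$ ($p = \left(-4\right) \left(-181\right) = 724$)
$c{\left(z \right)} = \frac{1}{811}$ ($c{\left(z \right)} = \frac{1}{724 + 87} = \frac{1}{811}$)
$c{\left(70 \right)} - 14147 = \frac{1}{811} - 14147 = - \frac{11473216}{811}$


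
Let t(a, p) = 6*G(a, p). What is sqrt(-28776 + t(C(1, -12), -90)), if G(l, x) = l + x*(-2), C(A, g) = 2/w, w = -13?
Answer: 2*I*sqrt(1170195)/13 ≈ 166.42*I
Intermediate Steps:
C(A, g) = -2/13 (C(A, g) = 2/(-13) = 2*(-1/13) = -2/13)
G(l, x) = l - 2*x
t(a, p) = -12*p + 6*a (t(a, p) = 6*(a - 2*p) = -12*p + 6*a)
sqrt(-28776 + t(C(1, -12), -90)) = sqrt(-28776 + (-12*(-90) + 6*(-2/13))) = sqrt(-28776 + (1080 - 12/13)) = sqrt(-28776 + 14028/13) = sqrt(-360060/13) = 2*I*sqrt(1170195)/13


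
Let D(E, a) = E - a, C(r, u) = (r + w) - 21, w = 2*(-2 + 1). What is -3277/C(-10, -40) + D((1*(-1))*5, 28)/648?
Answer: 235823/2376 ≈ 99.252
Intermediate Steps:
w = -2 (w = 2*(-1) = -2)
C(r, u) = -23 + r (C(r, u) = (r - 2) - 21 = (-2 + r) - 21 = -23 + r)
-3277/C(-10, -40) + D((1*(-1))*5, 28)/648 = -3277/(-23 - 10) + ((1*(-1))*5 - 1*28)/648 = -3277/(-33) + (-1*5 - 28)*(1/648) = -3277*(-1/33) + (-5 - 28)*(1/648) = 3277/33 - 33*1/648 = 3277/33 - 11/216 = 235823/2376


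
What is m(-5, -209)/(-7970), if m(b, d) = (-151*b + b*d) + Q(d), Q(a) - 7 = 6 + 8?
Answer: -1821/7970 ≈ -0.22848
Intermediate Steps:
Q(a) = 21 (Q(a) = 7 + (6 + 8) = 7 + 14 = 21)
m(b, d) = 21 - 151*b + b*d (m(b, d) = (-151*b + b*d) + 21 = 21 - 151*b + b*d)
m(-5, -209)/(-7970) = (21 - 151*(-5) - 5*(-209))/(-7970) = (21 + 755 + 1045)*(-1/7970) = 1821*(-1/7970) = -1821/7970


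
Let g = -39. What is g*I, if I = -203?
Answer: 7917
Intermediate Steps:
g*I = -39*(-203) = 7917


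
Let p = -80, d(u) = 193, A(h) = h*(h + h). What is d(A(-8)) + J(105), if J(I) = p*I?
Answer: -8207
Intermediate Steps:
A(h) = 2*h² (A(h) = h*(2*h) = 2*h²)
J(I) = -80*I
d(A(-8)) + J(105) = 193 - 80*105 = 193 - 8400 = -8207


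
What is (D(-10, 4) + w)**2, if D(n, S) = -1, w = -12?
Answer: 169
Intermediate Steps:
(D(-10, 4) + w)**2 = (-1 - 12)**2 = (-13)**2 = 169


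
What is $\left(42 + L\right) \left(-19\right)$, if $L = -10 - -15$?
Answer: $-893$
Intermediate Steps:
$L = 5$ ($L = -10 + 15 = 5$)
$\left(42 + L\right) \left(-19\right) = \left(42 + 5\right) \left(-19\right) = 47 \left(-19\right) = -893$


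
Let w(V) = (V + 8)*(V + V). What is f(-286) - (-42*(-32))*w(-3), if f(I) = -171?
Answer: 40149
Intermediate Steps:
w(V) = 2*V*(8 + V) (w(V) = (8 + V)*(2*V) = 2*V*(8 + V))
f(-286) - (-42*(-32))*w(-3) = -171 - (-42*(-32))*2*(-3)*(8 - 3) = -171 - 1344*2*(-3)*5 = -171 - 1344*(-30) = -171 - 1*(-40320) = -171 + 40320 = 40149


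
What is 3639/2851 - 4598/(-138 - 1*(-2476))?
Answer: -2300458/3332819 ≈ -0.69024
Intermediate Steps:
3639/2851 - 4598/(-138 - 1*(-2476)) = 3639*(1/2851) - 4598/(-138 + 2476) = 3639/2851 - 4598/2338 = 3639/2851 - 4598*1/2338 = 3639/2851 - 2299/1169 = -2300458/3332819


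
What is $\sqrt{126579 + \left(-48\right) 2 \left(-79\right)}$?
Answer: $3 \sqrt{14907} \approx 366.28$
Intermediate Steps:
$\sqrt{126579 + \left(-48\right) 2 \left(-79\right)} = \sqrt{126579 - -7584} = \sqrt{126579 + 7584} = \sqrt{134163} = 3 \sqrt{14907}$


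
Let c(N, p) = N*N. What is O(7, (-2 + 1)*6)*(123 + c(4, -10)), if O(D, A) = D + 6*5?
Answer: 5143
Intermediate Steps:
c(N, p) = N**2
O(D, A) = 30 + D (O(D, A) = D + 30 = 30 + D)
O(7, (-2 + 1)*6)*(123 + c(4, -10)) = (30 + 7)*(123 + 4**2) = 37*(123 + 16) = 37*139 = 5143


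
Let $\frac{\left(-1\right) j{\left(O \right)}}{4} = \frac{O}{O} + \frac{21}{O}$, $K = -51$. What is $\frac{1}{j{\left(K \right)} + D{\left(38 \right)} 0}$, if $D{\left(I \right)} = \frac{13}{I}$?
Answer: $- \frac{17}{40} \approx -0.425$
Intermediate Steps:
$j{\left(O \right)} = -4 - \frac{84}{O}$ ($j{\left(O \right)} = - 4 \left(\frac{O}{O} + \frac{21}{O}\right) = - 4 \left(1 + \frac{21}{O}\right) = -4 - \frac{84}{O}$)
$\frac{1}{j{\left(K \right)} + D{\left(38 \right)} 0} = \frac{1}{\left(-4 - \frac{84}{-51}\right) + \frac{13}{38} \cdot 0} = \frac{1}{\left(-4 - - \frac{28}{17}\right) + 13 \cdot \frac{1}{38} \cdot 0} = \frac{1}{\left(-4 + \frac{28}{17}\right) + \frac{13}{38} \cdot 0} = \frac{1}{- \frac{40}{17} + 0} = \frac{1}{- \frac{40}{17}} = - \frac{17}{40}$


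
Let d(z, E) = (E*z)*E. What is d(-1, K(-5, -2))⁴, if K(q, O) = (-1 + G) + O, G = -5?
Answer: 16777216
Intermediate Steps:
K(q, O) = -6 + O (K(q, O) = (-1 - 5) + O = -6 + O)
d(z, E) = z*E²
d(-1, K(-5, -2))⁴ = (-(-6 - 2)²)⁴ = (-1*(-8)²)⁴ = (-1*64)⁴ = (-64)⁴ = 16777216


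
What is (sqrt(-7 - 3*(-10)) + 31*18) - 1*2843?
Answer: -2285 + sqrt(23) ≈ -2280.2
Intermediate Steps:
(sqrt(-7 - 3*(-10)) + 31*18) - 1*2843 = (sqrt(-7 + 30) + 558) - 2843 = (sqrt(23) + 558) - 2843 = (558 + sqrt(23)) - 2843 = -2285 + sqrt(23)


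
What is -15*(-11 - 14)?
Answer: 375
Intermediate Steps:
-15*(-11 - 14) = -15*(-25) = 375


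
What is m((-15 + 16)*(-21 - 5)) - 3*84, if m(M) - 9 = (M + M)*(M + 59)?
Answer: -1959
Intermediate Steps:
m(M) = 9 + 2*M*(59 + M) (m(M) = 9 + (M + M)*(M + 59) = 9 + (2*M)*(59 + M) = 9 + 2*M*(59 + M))
m((-15 + 16)*(-21 - 5)) - 3*84 = (9 + 2*((-15 + 16)*(-21 - 5))**2 + 118*((-15 + 16)*(-21 - 5))) - 3*84 = (9 + 2*(1*(-26))**2 + 118*(1*(-26))) - 252 = (9 + 2*(-26)**2 + 118*(-26)) - 252 = (9 + 2*676 - 3068) - 252 = (9 + 1352 - 3068) - 252 = -1707 - 252 = -1959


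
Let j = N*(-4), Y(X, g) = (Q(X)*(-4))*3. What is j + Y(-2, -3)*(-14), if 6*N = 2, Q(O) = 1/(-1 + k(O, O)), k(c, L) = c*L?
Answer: 164/3 ≈ 54.667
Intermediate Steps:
k(c, L) = L*c
Q(O) = 1/(-1 + O²) (Q(O) = 1/(-1 + O*O) = 1/(-1 + O²))
N = ⅓ (N = (⅙)*2 = ⅓ ≈ 0.33333)
Y(X, g) = -12/(-1 + X²) (Y(X, g) = (-4/(-1 + X²))*3 = -4/(-1 + X²)*3 = -12/(-1 + X²))
j = -4/3 (j = (⅓)*(-4) = -4/3 ≈ -1.3333)
j + Y(-2, -3)*(-14) = -4/3 - 12/(-1 + (-2)²)*(-14) = -4/3 - 12/(-1 + 4)*(-14) = -4/3 - 12/3*(-14) = -4/3 - 12*⅓*(-14) = -4/3 - 4*(-14) = -4/3 + 56 = 164/3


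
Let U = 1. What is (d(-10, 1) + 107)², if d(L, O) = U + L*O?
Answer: 9604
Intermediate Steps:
d(L, O) = 1 + L*O
(d(-10, 1) + 107)² = ((1 - 10*1) + 107)² = ((1 - 10) + 107)² = (-9 + 107)² = 98² = 9604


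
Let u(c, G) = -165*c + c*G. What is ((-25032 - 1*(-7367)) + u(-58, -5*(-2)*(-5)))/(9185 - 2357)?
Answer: -5195/6828 ≈ -0.76084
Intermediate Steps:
u(c, G) = -165*c + G*c
((-25032 - 1*(-7367)) + u(-58, -5*(-2)*(-5)))/(9185 - 2357) = ((-25032 - 1*(-7367)) - 58*(-165 - 5*(-2)*(-5)))/(9185 - 2357) = ((-25032 + 7367) - 58*(-165 + 10*(-5)))/6828 = (-17665 - 58*(-165 - 50))*(1/6828) = (-17665 - 58*(-215))*(1/6828) = (-17665 + 12470)*(1/6828) = -5195*1/6828 = -5195/6828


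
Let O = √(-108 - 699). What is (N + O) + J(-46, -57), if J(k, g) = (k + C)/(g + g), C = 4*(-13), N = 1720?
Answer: 98089/57 + I*√807 ≈ 1720.9 + 28.408*I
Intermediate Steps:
C = -52
J(k, g) = (-52 + k)/(2*g) (J(k, g) = (k - 52)/(g + g) = (-52 + k)/((2*g)) = (-52 + k)*(1/(2*g)) = (-52 + k)/(2*g))
O = I*√807 (O = √(-807) = I*√807 ≈ 28.408*I)
(N + O) + J(-46, -57) = (1720 + I*√807) + (½)*(-52 - 46)/(-57) = (1720 + I*√807) + (½)*(-1/57)*(-98) = (1720 + I*√807) + 49/57 = 98089/57 + I*√807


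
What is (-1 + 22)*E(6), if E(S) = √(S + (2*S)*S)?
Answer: 21*√78 ≈ 185.47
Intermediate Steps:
E(S) = √(S + 2*S²)
(-1 + 22)*E(6) = (-1 + 22)*√(6*(1 + 2*6)) = 21*√(6*(1 + 12)) = 21*√(6*13) = 21*√78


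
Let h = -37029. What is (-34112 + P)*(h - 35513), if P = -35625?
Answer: 5058861454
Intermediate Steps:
(-34112 + P)*(h - 35513) = (-34112 - 35625)*(-37029 - 35513) = -69737*(-72542) = 5058861454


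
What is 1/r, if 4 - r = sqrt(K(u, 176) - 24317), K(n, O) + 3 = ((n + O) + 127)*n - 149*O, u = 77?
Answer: 1/5325 + I*sqrt(5321)/10650 ≈ 0.00018779 + 0.0068493*I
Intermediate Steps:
K(n, O) = -3 - 149*O + n*(127 + O + n) (K(n, O) = -3 + (((n + O) + 127)*n - 149*O) = -3 + (((O + n) + 127)*n - 149*O) = -3 + ((127 + O + n)*n - 149*O) = -3 + (n*(127 + O + n) - 149*O) = -3 + (-149*O + n*(127 + O + n)) = -3 - 149*O + n*(127 + O + n))
r = 4 - 2*I*sqrt(5321) (r = 4 - sqrt((-3 + 77**2 - 149*176 + 127*77 + 176*77) - 24317) = 4 - sqrt((-3 + 5929 - 26224 + 9779 + 13552) - 24317) = 4 - sqrt(3033 - 24317) = 4 - sqrt(-21284) = 4 - 2*I*sqrt(5321) ≈ 4.0 - 145.89*I)
1/r = 1/(4 - 2*I*sqrt(5321))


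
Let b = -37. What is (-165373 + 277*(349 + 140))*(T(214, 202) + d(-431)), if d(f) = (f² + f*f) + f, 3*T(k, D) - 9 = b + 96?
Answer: -33311162720/3 ≈ -1.1104e+10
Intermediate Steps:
T(k, D) = 68/3 (T(k, D) = 3 + (-37 + 96)/3 = 3 + (⅓)*59 = 3 + 59/3 = 68/3)
d(f) = f + 2*f² (d(f) = (f² + f²) + f = 2*f² + f = f + 2*f²)
(-165373 + 277*(349 + 140))*(T(214, 202) + d(-431)) = (-165373 + 277*(349 + 140))*(68/3 - 431*(1 + 2*(-431))) = (-165373 + 277*489)*(68/3 - 431*(1 - 862)) = (-165373 + 135453)*(68/3 - 431*(-861)) = -29920*(68/3 + 371091) = -29920*1113341/3 = -33311162720/3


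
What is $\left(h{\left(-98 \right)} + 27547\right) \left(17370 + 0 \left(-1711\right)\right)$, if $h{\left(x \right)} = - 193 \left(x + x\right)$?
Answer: $1135563750$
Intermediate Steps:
$h{\left(x \right)} = - 386 x$ ($h{\left(x \right)} = - 193 \cdot 2 x = - 386 x$)
$\left(h{\left(-98 \right)} + 27547\right) \left(17370 + 0 \left(-1711\right)\right) = \left(\left(-386\right) \left(-98\right) + 27547\right) \left(17370 + 0 \left(-1711\right)\right) = \left(37828 + 27547\right) \left(17370 + 0\right) = 65375 \cdot 17370 = 1135563750$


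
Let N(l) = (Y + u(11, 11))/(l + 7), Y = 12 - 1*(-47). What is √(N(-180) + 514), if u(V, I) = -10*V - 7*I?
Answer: 5*√616226/173 ≈ 22.688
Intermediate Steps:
Y = 59 (Y = 12 + 47 = 59)
N(l) = -128/(7 + l) (N(l) = (59 + (-10*11 - 7*11))/(l + 7) = (59 + (-110 - 77))/(7 + l) = (59 - 187)/(7 + l) = -128/(7 + l))
√(N(-180) + 514) = √(-128/(7 - 180) + 514) = √(-128/(-173) + 514) = √(-128*(-1/173) + 514) = √(128/173 + 514) = √(89050/173) = 5*√616226/173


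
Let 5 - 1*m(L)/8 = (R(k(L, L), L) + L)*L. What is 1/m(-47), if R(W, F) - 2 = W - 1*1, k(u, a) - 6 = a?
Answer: -1/32672 ≈ -3.0607e-5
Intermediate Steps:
k(u, a) = 6 + a
R(W, F) = 1 + W (R(W, F) = 2 + (W - 1*1) = 2 + (W - 1) = 2 + (-1 + W) = 1 + W)
m(L) = 40 - 8*L*(7 + 2*L) (m(L) = 40 - 8*((1 + (6 + L)) + L)*L = 40 - 8*((7 + L) + L)*L = 40 - 8*(7 + 2*L)*L = 40 - 8*L*(7 + 2*L))
1/m(-47) = 1/(40 - 56*(-47) - 16*(-47)²) = 1/(40 + 2632 - 16*2209) = 1/(40 + 2632 - 35344) = 1/(-32672) = -1/32672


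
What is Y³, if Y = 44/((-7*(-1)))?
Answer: 85184/343 ≈ 248.35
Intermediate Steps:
Y = 44/7 ≈ 6.2857
Y³ = (44/7)³ = 85184/343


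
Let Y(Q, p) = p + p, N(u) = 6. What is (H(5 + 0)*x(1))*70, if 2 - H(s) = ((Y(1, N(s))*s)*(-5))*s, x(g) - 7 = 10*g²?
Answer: 1787380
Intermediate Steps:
Y(Q, p) = 2*p
x(g) = 7 + 10*g²
H(s) = 2 + 60*s² (H(s) = 2 - ((2*6)*s)*(-5)*s = 2 - (12*s)*(-5)*s = 2 - (-60*s)*s = 2 - (-60)*s² = 2 + 60*s²)
(H(5 + 0)*x(1))*70 = ((2 + 60*(5 + 0)²)*(7 + 10*1²))*70 = ((2 + 60*5²)*(7 + 10*1))*70 = ((2 + 60*25)*(7 + 10))*70 = ((2 + 1500)*17)*70 = (1502*17)*70 = 25534*70 = 1787380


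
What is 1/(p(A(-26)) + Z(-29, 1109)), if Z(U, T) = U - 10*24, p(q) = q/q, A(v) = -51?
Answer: -1/268 ≈ -0.0037313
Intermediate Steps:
p(q) = 1
Z(U, T) = -240 + U (Z(U, T) = U - 1*240 = U - 240 = -240 + U)
1/(p(A(-26)) + Z(-29, 1109)) = 1/(1 + (-240 - 29)) = 1/(1 - 269) = 1/(-268) = -1/268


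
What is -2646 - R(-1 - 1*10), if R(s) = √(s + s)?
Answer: -2646 - I*√22 ≈ -2646.0 - 4.6904*I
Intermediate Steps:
R(s) = √2*√s (R(s) = √(2*s) = √2*√s)
-2646 - R(-1 - 1*10) = -2646 - √2*√(-1 - 1*10) = -2646 - √2*√(-1 - 10) = -2646 - √2*√(-11) = -2646 - √2*I*√11 = -2646 - I*√22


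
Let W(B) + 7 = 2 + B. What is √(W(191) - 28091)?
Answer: I*√27905 ≈ 167.05*I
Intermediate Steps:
W(B) = -5 + B (W(B) = -7 + (2 + B) = -5 + B)
√(W(191) - 28091) = √((-5 + 191) - 28091) = √(186 - 28091) = √(-27905) = I*√27905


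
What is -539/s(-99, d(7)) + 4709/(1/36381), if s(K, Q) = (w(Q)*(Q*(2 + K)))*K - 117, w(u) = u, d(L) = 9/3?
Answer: 2112352530493/12330 ≈ 1.7132e+8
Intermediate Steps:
d(L) = 3 (d(L) = 9*(⅓) = 3)
s(K, Q) = -117 + K*Q²*(2 + K) (s(K, Q) = (Q*(Q*(2 + K)))*K - 117 = (Q²*(2 + K))*K - 117 = K*Q²*(2 + K) - 117 = -117 + K*Q²*(2 + K))
-539/s(-99, d(7)) + 4709/(1/36381) = -539/(-117 + (-99)²*3² + 2*(-99)*3²) + 4709/(1/36381) = -539/(-117 + 9801*9 + 2*(-99)*9) + 4709/(1/36381) = -539/(-117 + 88209 - 1782) + 4709*36381 = -539/86310 + 171318129 = -539*1/86310 + 171318129 = -77/12330 + 171318129 = 2112352530493/12330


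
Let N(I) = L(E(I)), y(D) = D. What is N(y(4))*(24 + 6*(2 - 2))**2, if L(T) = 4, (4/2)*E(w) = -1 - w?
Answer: 2304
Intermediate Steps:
E(w) = -1/2 - w/2 (E(w) = (-1 - w)/2 = -1/2 - w/2)
N(I) = 4
N(y(4))*(24 + 6*(2 - 2))**2 = 4*(24 + 6*(2 - 2))**2 = 4*(24 + 6*0)**2 = 4*(24 + 0)**2 = 4*24**2 = 4*576 = 2304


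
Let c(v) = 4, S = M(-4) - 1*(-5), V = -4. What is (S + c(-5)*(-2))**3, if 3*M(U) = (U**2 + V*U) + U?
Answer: 6859/27 ≈ 254.04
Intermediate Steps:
M(U) = -U + U**2/3 (M(U) = ((U**2 - 4*U) + U)/3 = (U**2 - 3*U)/3 = -U + U**2/3)
S = 43/3 (S = (1/3)*(-4)*(-3 - 4) - 1*(-5) = (1/3)*(-4)*(-7) + 5 = 28/3 + 5 = 43/3 ≈ 14.333)
(S + c(-5)*(-2))**3 = (43/3 + 4*(-2))**3 = (43/3 - 8)**3 = (19/3)**3 = 6859/27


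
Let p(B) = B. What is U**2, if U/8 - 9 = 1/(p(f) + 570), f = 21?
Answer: 1811353600/349281 ≈ 5186.0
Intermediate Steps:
U = 42560/591 (U = 72 + 8/(21 + 570) = 72 + 8/591 = 42560/591 ≈ 72.014)
U**2 = (42560/591)**2 = 1811353600/349281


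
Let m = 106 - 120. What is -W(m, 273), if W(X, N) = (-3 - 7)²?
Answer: -100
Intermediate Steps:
m = -14
W(X, N) = 100 (W(X, N) = (-10)² = 100)
-W(m, 273) = -1*100 = -100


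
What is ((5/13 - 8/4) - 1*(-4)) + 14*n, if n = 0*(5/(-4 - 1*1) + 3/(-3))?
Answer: 31/13 ≈ 2.3846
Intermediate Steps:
n = 0 (n = 0*(5/(-4 - 1) + 3*(-1/3)) = 0*(5/(-5) - 1) = 0*(5*(-1/5) - 1) = 0*(-1 - 1) = 0*(-2) = 0)
((5/13 - 8/4) - 1*(-4)) + 14*n = ((5/13 - 8/4) - 1*(-4)) + 14*0 = ((5*(1/13) - 8*1/4) + 4) + 0 = ((5/13 - 2) + 4) + 0 = (-21/13 + 4) + 0 = 31/13 + 0 = 31/13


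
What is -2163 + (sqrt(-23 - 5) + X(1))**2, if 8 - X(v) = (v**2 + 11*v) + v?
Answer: -2166 - 20*I*sqrt(7) ≈ -2166.0 - 52.915*I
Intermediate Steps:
X(v) = 8 - v**2 - 12*v (X(v) = 8 - ((v**2 + 11*v) + v) = 8 - (v**2 + 12*v) = 8 + (-v**2 - 12*v) = 8 - v**2 - 12*v)
-2163 + (sqrt(-23 - 5) + X(1))**2 = -2163 + (sqrt(-23 - 5) + (8 - 1*1**2 - 12*1))**2 = -2163 + (sqrt(-28) + (8 - 1*1 - 12))**2 = -2163 + (2*I*sqrt(7) + (8 - 1 - 12))**2 = -2163 + (2*I*sqrt(7) - 5)**2 = -2163 + (-5 + 2*I*sqrt(7))**2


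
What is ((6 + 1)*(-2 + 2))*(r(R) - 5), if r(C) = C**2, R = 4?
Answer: 0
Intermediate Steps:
((6 + 1)*(-2 + 2))*(r(R) - 5) = ((6 + 1)*(-2 + 2))*(4**2 - 5) = (7*0)*(16 - 5) = 0*11 = 0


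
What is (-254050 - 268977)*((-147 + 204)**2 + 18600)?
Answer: -11427616923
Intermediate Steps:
(-254050 - 268977)*((-147 + 204)**2 + 18600) = -523027*(57**2 + 18600) = -523027*(3249 + 18600) = -523027*21849 = -11427616923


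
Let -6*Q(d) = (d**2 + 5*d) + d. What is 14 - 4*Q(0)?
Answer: 14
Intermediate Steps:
Q(d) = -d - d**2/6 (Q(d) = -((d**2 + 5*d) + d)/6 = -(d**2 + 6*d)/6 = -d - d**2/6)
14 - 4*Q(0) = 14 - (-2)*0*(6 + 0)/3 = 14 - (-2)*0*6/3 = 14 - 4*0 = 14 + 0 = 14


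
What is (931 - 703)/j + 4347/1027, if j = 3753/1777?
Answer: 144136501/1284777 ≈ 112.19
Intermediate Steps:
j = 3753/1777 (j = 3753*(1/1777) = 3753/1777 ≈ 2.1120)
(931 - 703)/j + 4347/1027 = (931 - 703)/(3753/1777) + 4347/1027 = 228*(1777/3753) + 4347*(1/1027) = 135052/1251 + 4347/1027 = 144136501/1284777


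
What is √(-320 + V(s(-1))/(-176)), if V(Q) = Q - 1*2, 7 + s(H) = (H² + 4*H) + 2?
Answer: I*√619410/44 ≈ 17.887*I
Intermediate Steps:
s(H) = -5 + H² + 4*H (s(H) = -7 + ((H² + 4*H) + 2) = -7 + (2 + H² + 4*H) = -5 + H² + 4*H)
V(Q) = -2 + Q (V(Q) = Q - 2 = -2 + Q)
√(-320 + V(s(-1))/(-176)) = √(-320 + (-2 + (-5 + (-1)² + 4*(-1)))/(-176)) = √(-320 + (-2 + (-5 + 1 - 4))*(-1/176)) = √(-320 + (-2 - 8)*(-1/176)) = √(-320 - 10*(-1/176)) = √(-320 + 5/88) = √(-28155/88) = I*√619410/44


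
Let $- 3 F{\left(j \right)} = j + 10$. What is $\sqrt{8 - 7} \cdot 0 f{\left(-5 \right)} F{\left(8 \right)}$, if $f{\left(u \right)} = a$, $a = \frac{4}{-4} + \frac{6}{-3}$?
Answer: $0$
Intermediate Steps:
$F{\left(j \right)} = - \frac{10}{3} - \frac{j}{3}$ ($F{\left(j \right)} = - \frac{j + 10}{3} = - \frac{10 + j}{3} = - \frac{10}{3} - \frac{j}{3}$)
$a = -3$ ($a = 4 \left(- \frac{1}{4}\right) + 6 \left(- \frac{1}{3}\right) = -1 - 2 = -3$)
$f{\left(u \right)} = -3$
$\sqrt{8 - 7} \cdot 0 f{\left(-5 \right)} F{\left(8 \right)} = \sqrt{8 - 7} \cdot 0 \left(-3\right) \left(- \frac{10}{3} - \frac{8}{3}\right) = \sqrt{1} \cdot 0 \left(-3\right) \left(- \frac{10}{3} - \frac{8}{3}\right) = 1 \cdot 0 \left(-3\right) \left(-6\right) = 0 \left(-3\right) \left(-6\right) = 0 \left(-6\right) = 0$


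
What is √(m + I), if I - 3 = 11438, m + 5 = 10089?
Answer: 5*√861 ≈ 146.71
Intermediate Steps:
m = 10084 (m = -5 + 10089 = 10084)
I = 11441 (I = 3 + 11438 = 11441)
√(m + I) = √(10084 + 11441) = √21525 = 5*√861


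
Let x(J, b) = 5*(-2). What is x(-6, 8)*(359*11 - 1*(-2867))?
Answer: -68160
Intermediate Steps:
x(J, b) = -10
x(-6, 8)*(359*11 - 1*(-2867)) = -10*(359*11 - 1*(-2867)) = -10*(3949 + 2867) = -10*6816 = -68160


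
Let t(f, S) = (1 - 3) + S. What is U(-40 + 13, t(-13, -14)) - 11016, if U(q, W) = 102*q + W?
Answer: -13786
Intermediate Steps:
t(f, S) = -2 + S
U(q, W) = W + 102*q
U(-40 + 13, t(-13, -14)) - 11016 = ((-2 - 14) + 102*(-40 + 13)) - 11016 = (-16 + 102*(-27)) - 11016 = (-16 - 2754) - 11016 = -2770 - 11016 = -13786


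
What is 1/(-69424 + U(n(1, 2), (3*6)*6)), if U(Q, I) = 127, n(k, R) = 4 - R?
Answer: -1/69297 ≈ -1.4431e-5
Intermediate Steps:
1/(-69424 + U(n(1, 2), (3*6)*6)) = 1/(-69424 + 127) = 1/(-69297) = -1/69297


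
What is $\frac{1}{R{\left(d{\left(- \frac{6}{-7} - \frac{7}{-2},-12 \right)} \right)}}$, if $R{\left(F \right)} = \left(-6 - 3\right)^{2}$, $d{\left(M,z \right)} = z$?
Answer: $\frac{1}{81} \approx 0.012346$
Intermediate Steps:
$R{\left(F \right)} = 81$ ($R{\left(F \right)} = \left(-9\right)^{2} = 81$)
$\frac{1}{R{\left(d{\left(- \frac{6}{-7} - \frac{7}{-2},-12 \right)} \right)}} = \frac{1}{81}$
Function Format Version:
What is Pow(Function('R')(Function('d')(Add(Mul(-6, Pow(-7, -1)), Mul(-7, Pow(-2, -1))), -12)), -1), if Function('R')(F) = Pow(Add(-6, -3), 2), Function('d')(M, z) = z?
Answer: Rational(1, 81) ≈ 0.012346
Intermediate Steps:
Function('R')(F) = 81 (Function('R')(F) = Pow(-9, 2) = 81)
Pow(Function('R')(Function('d')(Add(Mul(-6, Pow(-7, -1)), Mul(-7, Pow(-2, -1))), -12)), -1) = Pow(81, -1) = Rational(1, 81)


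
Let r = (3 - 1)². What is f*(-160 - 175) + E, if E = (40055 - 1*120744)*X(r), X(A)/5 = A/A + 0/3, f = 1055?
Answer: -756870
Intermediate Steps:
r = 4 (r = 2² = 4)
X(A) = 5 (X(A) = 5*(A/A + 0/3) = 5*(1 + 0*(⅓)) = 5*(1 + 0) = 5*1 = 5)
E = -403445 (E = (40055 - 1*120744)*5 = (40055 - 120744)*5 = -80689*5 = -403445)
f*(-160 - 175) + E = 1055*(-160 - 175) - 403445 = 1055*(-335) - 403445 = -353425 - 403445 = -756870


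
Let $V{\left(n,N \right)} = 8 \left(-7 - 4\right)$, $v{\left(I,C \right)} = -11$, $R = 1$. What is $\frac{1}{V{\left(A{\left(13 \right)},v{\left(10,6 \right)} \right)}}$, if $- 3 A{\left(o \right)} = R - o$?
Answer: $- \frac{1}{88} \approx -0.011364$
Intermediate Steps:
$A{\left(o \right)} = - \frac{1}{3} + \frac{o}{3}$ ($A{\left(o \right)} = - \frac{1 - o}{3} = - \frac{1}{3} + \frac{o}{3}$)
$V{\left(n,N \right)} = -88$ ($V{\left(n,N \right)} = 8 \left(-11\right) = -88$)
$\frac{1}{V{\left(A{\left(13 \right)},v{\left(10,6 \right)} \right)}} = \frac{1}{-88} = - \frac{1}{88}$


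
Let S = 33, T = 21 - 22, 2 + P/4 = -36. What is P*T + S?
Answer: 185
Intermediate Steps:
P = -152 (P = -8 + 4*(-36) = -8 - 144 = -152)
T = -1
P*T + S = -152*(-1) + 33 = 152 + 33 = 185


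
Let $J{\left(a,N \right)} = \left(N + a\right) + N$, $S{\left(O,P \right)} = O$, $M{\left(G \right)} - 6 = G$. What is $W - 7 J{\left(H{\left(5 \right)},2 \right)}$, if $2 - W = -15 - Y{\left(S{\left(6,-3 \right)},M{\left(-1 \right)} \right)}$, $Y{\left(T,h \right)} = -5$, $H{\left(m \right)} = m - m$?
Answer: $-16$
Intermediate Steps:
$M{\left(G \right)} = 6 + G$
$H{\left(m \right)} = 0$
$J{\left(a,N \right)} = a + 2 N$
$W = 12$ ($W = 2 - \left(-15 - -5\right) = 2 - \left(-15 + 5\right) = 2 - -10 = 2 + 10 = 12$)
$W - 7 J{\left(H{\left(5 \right)},2 \right)} = 12 - 7 \left(0 + 2 \cdot 2\right) = 12 - 7 \left(0 + 4\right) = 12 - 28 = -16$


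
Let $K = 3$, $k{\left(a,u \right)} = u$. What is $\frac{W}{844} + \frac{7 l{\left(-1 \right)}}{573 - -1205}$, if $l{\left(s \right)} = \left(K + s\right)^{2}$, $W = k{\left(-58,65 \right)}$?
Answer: $\frac{9943}{107188} \approx 0.092762$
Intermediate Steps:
$W = 65$
$l{\left(s \right)} = \left(3 + s\right)^{2}$
$\frac{W}{844} + \frac{7 l{\left(-1 \right)}}{573 - -1205} = \frac{65}{844} + \frac{7 \left(3 - 1\right)^{2}}{573 - -1205} = 65 \cdot \frac{1}{844} + \frac{7 \cdot 2^{2}}{573 + 1205} = \frac{65}{844} + \frac{7 \cdot 4}{1778} = \frac{65}{844} + 28 \cdot \frac{1}{1778} = \frac{65}{844} + \frac{2}{127} = \frac{9943}{107188}$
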